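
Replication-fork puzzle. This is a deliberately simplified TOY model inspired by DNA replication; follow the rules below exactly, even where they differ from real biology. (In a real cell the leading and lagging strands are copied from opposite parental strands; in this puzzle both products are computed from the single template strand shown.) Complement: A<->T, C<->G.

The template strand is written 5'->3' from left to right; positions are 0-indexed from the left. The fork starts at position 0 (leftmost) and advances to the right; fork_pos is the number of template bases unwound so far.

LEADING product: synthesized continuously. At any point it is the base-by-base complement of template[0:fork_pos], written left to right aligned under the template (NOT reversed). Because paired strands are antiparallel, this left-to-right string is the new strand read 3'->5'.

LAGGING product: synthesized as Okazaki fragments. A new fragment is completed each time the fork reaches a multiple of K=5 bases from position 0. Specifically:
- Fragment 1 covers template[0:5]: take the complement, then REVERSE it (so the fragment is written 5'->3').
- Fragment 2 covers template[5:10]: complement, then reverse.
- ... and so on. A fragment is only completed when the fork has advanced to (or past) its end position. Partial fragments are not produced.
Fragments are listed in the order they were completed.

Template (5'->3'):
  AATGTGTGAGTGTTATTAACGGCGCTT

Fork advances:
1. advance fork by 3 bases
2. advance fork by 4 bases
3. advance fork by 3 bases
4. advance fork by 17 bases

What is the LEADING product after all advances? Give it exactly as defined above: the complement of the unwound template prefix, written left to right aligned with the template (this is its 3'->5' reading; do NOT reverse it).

Step 1: advance 3 -> fork_pos = 0 + 3 = 3.
Step 2: advance 4 -> fork_pos = 3 + 4 = 7.
Step 3: advance 3 -> fork_pos = 7 + 3 = 10.
Step 4: advance 17 -> fork_pos = 10 + 17 = 27.
Unwound prefix: template[0:27] = AATGTGTGAGTGTTATTAACGGCGCTT
Complement it base by base (A<->T, C<->G), keeping left-to-right order:
  [0:5] AATGT -> TTACA
  [5:10] GTGAG -> CACTC
  [10:15] TGTTA -> ACAAT
  [15:20] TTAAC -> AATTG
  [20:25] GGCGC -> CCGCG
  [25:27] TT -> AA
Concatenate: TTACACACTCACAATAATTGCCGCGAA (length 27; written aligned with the template, i.e. 3'->5').

Answer: TTACACACTCACAATAATTGCCGCGAA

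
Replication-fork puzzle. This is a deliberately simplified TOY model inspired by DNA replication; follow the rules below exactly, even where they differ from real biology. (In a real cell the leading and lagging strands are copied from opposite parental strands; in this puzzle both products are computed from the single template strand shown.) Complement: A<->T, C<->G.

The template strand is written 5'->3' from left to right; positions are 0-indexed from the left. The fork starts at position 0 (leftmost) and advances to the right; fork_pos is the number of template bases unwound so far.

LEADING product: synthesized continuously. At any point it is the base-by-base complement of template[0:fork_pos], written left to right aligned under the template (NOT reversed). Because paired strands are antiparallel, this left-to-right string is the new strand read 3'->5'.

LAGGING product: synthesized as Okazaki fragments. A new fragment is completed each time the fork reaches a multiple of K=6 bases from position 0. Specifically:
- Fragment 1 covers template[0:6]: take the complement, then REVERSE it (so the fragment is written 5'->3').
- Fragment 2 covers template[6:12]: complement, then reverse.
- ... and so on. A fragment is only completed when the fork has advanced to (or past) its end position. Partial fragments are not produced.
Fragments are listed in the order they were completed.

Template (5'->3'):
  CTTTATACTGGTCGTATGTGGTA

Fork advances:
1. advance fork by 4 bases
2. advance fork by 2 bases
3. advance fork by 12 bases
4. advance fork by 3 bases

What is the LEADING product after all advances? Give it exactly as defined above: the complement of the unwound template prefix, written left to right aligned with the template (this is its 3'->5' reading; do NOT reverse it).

Answer: GAAATATGACCAGCATACACC

Derivation:
Step 1: advance 4 -> fork_pos = 0 + 4 = 4.
Step 2: advance 2 -> fork_pos = 4 + 2 = 6.
Step 3: advance 12 -> fork_pos = 6 + 12 = 18.
Step 4: advance 3 -> fork_pos = 18 + 3 = 21.
Unwound prefix: template[0:21] = CTTTATACTGGTCGTATGTGG
Complement it base by base (A<->T, C<->G), keeping left-to-right order:
  [0:5] CTTTA -> GAAAT
  [5:10] TACTG -> ATGAC
  [10:15] GTCGT -> CAGCA
  [15:20] ATGTG -> TACAC
  [20:21] G -> C
Concatenate: GAAATATGACCAGCATACACC (length 21; written aligned with the template, i.e. 3'->5').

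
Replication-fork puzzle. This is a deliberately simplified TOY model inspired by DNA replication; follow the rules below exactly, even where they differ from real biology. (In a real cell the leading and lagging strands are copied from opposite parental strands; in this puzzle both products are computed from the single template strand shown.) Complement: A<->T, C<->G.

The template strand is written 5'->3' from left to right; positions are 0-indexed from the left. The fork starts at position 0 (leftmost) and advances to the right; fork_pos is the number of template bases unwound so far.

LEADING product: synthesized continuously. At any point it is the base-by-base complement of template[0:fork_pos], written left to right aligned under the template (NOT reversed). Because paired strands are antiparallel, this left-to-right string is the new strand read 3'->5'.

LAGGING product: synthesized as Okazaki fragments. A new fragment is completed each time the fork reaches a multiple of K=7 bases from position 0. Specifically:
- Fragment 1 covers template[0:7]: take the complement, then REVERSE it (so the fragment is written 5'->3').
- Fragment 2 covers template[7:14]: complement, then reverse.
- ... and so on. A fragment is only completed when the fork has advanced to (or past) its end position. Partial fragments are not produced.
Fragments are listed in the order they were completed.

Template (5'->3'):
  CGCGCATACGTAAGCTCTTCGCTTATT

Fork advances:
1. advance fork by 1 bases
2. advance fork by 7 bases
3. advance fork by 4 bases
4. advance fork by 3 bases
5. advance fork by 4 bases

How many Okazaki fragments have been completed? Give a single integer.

Answer: 2

Derivation:
Step 1: advance 1 -> fork_pos = 0 + 1 = 1. Next multiple of 7 is 7 (not reached); still 0 fragment(s).
Step 2: advance 7 -> fork_pos = 1 + 7 = 8. Reached multiple(s) of 7: 7 -> fragment 1 completed (1 total).
Step 3: advance 4 -> fork_pos = 8 + 4 = 12. Next multiple of 7 is 14 (not reached); still 1 fragment(s).
Step 4: advance 3 -> fork_pos = 12 + 3 = 15. Reached multiple(s) of 7: 14 -> fragment 2 completed (2 total).
Step 5: advance 4 -> fork_pos = 15 + 4 = 19. Next multiple of 7 is 21 (not reached); still 2 fragment(s).
Check: final fork_pos = 19; the multiples of 7 that are <= 19 are 7..14 -> 19 // 7 = 2 completed fragment(s).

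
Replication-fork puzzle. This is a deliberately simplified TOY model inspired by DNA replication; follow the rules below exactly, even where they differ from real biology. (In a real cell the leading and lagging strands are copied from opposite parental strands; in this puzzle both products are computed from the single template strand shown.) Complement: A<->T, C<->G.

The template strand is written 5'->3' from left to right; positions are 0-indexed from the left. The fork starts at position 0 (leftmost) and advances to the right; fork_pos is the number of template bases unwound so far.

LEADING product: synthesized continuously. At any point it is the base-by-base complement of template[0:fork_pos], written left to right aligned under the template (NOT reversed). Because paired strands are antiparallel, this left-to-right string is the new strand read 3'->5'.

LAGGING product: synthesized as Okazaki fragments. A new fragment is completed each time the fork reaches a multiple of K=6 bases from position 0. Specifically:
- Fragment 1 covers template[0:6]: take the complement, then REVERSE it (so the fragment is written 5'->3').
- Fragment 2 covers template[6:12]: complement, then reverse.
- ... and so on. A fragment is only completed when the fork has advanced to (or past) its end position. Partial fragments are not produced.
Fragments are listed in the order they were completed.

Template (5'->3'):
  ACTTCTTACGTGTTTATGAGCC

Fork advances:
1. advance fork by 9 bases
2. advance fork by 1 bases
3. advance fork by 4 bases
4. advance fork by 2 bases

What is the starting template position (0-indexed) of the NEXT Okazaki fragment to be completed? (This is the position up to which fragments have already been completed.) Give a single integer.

Answer: 12

Derivation:
Step 1: advance 9 -> fork_pos = 0 + 9 = 9. Reached multiple(s) of 6: 6 -> fragment 1 completed (1 total).
Step 2: advance 1 -> fork_pos = 9 + 1 = 10. Next multiple of 6 is 12 (not reached); still 1 fragment(s).
Step 3: advance 4 -> fork_pos = 10 + 4 = 14. Reached multiple(s) of 6: 12 -> fragment 2 completed (2 total).
Step 4: advance 2 -> fork_pos = 14 + 2 = 16. Next multiple of 6 is 18 (not reached); still 2 fragment(s).
2 fragment(s) completed, covering template[0:12] (2 x 6 = 12). The next fragment, fragment 3, covers template[12:18], so it starts at position 12.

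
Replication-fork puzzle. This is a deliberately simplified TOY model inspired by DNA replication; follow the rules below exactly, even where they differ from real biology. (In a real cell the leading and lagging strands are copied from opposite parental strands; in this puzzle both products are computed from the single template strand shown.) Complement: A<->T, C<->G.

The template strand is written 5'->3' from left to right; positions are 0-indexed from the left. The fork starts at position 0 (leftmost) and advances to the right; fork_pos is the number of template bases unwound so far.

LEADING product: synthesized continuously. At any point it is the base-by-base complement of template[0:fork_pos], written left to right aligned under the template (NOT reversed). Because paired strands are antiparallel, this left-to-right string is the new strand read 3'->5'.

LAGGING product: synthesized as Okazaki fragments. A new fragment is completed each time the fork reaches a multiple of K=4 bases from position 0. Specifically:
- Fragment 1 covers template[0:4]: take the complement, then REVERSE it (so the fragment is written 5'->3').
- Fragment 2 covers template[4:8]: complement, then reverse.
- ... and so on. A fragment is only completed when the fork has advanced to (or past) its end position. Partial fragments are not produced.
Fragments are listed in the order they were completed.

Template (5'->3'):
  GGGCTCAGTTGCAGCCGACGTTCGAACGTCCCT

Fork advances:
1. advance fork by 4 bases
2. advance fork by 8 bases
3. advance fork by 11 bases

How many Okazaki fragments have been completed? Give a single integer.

Step 1: advance 4 -> fork_pos = 0 + 4 = 4. Reached multiple(s) of 4: 4 -> fragment 1 completed (1 total).
Step 2: advance 8 -> fork_pos = 4 + 8 = 12. Reached multiple(s) of 4: 8, 12 -> fragments 2-3 completed (3 total).
Step 3: advance 11 -> fork_pos = 12 + 11 = 23. Reached multiple(s) of 4: 16, 20 -> fragments 4-5 completed (5 total).
Check: final fork_pos = 23; the multiples of 4 that are <= 23 are 4..20 -> 23 // 4 = 5 completed fragment(s).

Answer: 5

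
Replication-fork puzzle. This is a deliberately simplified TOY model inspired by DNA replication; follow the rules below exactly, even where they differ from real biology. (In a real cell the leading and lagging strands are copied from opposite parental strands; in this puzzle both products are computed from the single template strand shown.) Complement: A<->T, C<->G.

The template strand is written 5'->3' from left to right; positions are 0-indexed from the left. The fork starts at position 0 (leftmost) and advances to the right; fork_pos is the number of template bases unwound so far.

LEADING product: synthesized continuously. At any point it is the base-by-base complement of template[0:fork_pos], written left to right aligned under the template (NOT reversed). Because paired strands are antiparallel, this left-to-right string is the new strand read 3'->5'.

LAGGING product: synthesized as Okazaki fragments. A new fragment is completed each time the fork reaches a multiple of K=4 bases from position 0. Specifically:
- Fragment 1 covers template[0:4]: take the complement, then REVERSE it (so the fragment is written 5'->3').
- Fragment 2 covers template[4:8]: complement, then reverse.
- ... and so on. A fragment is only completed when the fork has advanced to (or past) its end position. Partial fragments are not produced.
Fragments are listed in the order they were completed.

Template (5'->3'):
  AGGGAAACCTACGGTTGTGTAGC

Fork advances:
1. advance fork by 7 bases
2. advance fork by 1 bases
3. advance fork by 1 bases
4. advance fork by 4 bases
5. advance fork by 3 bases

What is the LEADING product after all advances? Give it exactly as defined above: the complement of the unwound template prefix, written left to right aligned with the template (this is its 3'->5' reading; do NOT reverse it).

Answer: TCCCTTTGGATGCCAA

Derivation:
Step 1: advance 7 -> fork_pos = 0 + 7 = 7.
Step 2: advance 1 -> fork_pos = 7 + 1 = 8.
Step 3: advance 1 -> fork_pos = 8 + 1 = 9.
Step 4: advance 4 -> fork_pos = 9 + 4 = 13.
Step 5: advance 3 -> fork_pos = 13 + 3 = 16.
Unwound prefix: template[0:16] = AGGGAAACCTACGGTT
Complement it base by base (A<->T, C<->G), keeping left-to-right order:
  [0:5] AGGGA -> TCCCT
  [5:10] AACCT -> TTGGA
  [10:15] ACGGT -> TGCCA
  [15:16] T -> A
Concatenate: TCCCTTTGGATGCCAA (length 16; written aligned with the template, i.e. 3'->5').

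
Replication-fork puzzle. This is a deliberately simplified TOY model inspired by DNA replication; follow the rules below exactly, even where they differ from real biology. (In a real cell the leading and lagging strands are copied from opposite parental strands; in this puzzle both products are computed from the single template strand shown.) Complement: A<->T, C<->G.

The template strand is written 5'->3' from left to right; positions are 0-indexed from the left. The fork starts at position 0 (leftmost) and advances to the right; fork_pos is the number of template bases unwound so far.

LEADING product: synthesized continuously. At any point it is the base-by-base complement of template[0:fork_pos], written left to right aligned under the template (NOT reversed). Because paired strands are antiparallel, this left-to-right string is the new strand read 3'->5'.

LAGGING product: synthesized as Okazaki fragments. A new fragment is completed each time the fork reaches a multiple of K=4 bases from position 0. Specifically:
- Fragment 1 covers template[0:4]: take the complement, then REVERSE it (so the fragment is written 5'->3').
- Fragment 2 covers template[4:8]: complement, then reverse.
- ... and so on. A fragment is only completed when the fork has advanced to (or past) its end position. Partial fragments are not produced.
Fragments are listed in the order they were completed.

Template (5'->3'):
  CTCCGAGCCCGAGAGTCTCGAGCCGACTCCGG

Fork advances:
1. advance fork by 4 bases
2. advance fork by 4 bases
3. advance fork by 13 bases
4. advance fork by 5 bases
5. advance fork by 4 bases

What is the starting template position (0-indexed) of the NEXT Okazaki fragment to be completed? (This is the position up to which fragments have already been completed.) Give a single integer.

Answer: 28

Derivation:
Step 1: advance 4 -> fork_pos = 0 + 4 = 4. Reached multiple(s) of 4: 4 -> fragment 1 completed (1 total).
Step 2: advance 4 -> fork_pos = 4 + 4 = 8. Reached multiple(s) of 4: 8 -> fragment 2 completed (2 total).
Step 3: advance 13 -> fork_pos = 8 + 13 = 21. Reached multiple(s) of 4: 12, 16, 20 -> fragments 3-5 completed (5 total).
Step 4: advance 5 -> fork_pos = 21 + 5 = 26. Reached multiple(s) of 4: 24 -> fragment 6 completed (6 total).
Step 5: advance 4 -> fork_pos = 26 + 4 = 30. Reached multiple(s) of 4: 28 -> fragment 7 completed (7 total).
7 fragment(s) completed, covering template[0:28] (7 x 4 = 28). The next fragment, fragment 8, covers template[28:32], so it starts at position 28.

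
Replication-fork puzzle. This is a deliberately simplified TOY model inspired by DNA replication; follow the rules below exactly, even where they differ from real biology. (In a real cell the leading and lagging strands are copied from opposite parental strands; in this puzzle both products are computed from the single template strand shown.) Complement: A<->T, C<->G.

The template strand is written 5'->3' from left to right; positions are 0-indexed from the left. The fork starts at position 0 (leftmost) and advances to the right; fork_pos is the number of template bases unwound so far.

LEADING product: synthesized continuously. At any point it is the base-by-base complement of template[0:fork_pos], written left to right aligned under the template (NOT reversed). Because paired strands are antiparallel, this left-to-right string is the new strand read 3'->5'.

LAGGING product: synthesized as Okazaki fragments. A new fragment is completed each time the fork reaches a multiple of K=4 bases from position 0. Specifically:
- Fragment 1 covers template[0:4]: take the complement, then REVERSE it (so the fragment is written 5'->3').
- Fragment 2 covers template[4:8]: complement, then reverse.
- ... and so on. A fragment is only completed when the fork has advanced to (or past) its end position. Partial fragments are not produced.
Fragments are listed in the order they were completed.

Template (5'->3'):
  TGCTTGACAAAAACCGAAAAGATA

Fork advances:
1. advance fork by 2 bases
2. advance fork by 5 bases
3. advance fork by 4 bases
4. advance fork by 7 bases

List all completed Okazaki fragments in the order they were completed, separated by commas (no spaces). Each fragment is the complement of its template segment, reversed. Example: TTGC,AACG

Step 1: advance 2 -> fork_pos = 0 + 2 = 2. Next multiple of 4 is 4 (not reached); still 0 fragment(s).
Step 2: advance 5 -> fork_pos = 2 + 5 = 7. Reached multiple(s) of 4: 4 -> fragment 1 completed (1 total).
Step 3: advance 4 -> fork_pos = 7 + 4 = 11. Reached multiple(s) of 4: 8 -> fragment 2 completed (2 total).
Step 4: advance 7 -> fork_pos = 11 + 7 = 18. Reached multiple(s) of 4: 12, 16 -> fragments 3-4 completed (4 total).
Final fork_pos = 18, so 4 fragment(s) are complete. Build each: template segment -> complement -> reverse.
Fragment 1: template[0:4] = TGCT -> complement ACGA -> reversed AGCA
Fragment 2: template[4:8] = TGAC -> complement ACTG -> reversed GTCA
Fragment 3: template[8:12] = AAAA -> complement TTTT -> reversed TTTT
Fragment 4: template[12:16] = ACCG -> complement TGGC -> reversed CGGT

Answer: AGCA,GTCA,TTTT,CGGT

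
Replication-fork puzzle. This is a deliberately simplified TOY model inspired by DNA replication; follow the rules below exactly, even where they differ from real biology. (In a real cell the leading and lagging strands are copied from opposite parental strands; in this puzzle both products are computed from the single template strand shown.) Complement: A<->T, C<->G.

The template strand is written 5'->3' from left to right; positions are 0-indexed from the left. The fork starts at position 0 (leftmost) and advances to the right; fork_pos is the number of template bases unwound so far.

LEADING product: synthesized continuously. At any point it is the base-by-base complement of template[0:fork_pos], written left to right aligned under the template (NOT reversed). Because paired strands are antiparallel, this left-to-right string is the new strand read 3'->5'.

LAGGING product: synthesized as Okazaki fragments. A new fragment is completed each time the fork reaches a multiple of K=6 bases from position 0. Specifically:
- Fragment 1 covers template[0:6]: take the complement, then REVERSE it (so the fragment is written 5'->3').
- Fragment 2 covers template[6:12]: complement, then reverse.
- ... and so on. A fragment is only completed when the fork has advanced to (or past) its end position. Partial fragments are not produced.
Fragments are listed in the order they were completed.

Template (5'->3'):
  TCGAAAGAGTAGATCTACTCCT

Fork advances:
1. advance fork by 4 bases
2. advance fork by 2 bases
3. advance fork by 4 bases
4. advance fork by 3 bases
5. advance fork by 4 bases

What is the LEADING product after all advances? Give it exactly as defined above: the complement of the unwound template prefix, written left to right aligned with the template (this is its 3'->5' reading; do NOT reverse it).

Step 1: advance 4 -> fork_pos = 0 + 4 = 4.
Step 2: advance 2 -> fork_pos = 4 + 2 = 6.
Step 3: advance 4 -> fork_pos = 6 + 4 = 10.
Step 4: advance 3 -> fork_pos = 10 + 3 = 13.
Step 5: advance 4 -> fork_pos = 13 + 4 = 17.
Unwound prefix: template[0:17] = TCGAAAGAGTAGATCTA
Complement it base by base (A<->T, C<->G), keeping left-to-right order:
  [0:5] TCGAA -> AGCTT
  [5:10] AGAGT -> TCTCA
  [10:15] AGATC -> TCTAG
  [15:17] TA -> AT
Concatenate: AGCTTTCTCATCTAGAT (length 17; written aligned with the template, i.e. 3'->5').

Answer: AGCTTTCTCATCTAGAT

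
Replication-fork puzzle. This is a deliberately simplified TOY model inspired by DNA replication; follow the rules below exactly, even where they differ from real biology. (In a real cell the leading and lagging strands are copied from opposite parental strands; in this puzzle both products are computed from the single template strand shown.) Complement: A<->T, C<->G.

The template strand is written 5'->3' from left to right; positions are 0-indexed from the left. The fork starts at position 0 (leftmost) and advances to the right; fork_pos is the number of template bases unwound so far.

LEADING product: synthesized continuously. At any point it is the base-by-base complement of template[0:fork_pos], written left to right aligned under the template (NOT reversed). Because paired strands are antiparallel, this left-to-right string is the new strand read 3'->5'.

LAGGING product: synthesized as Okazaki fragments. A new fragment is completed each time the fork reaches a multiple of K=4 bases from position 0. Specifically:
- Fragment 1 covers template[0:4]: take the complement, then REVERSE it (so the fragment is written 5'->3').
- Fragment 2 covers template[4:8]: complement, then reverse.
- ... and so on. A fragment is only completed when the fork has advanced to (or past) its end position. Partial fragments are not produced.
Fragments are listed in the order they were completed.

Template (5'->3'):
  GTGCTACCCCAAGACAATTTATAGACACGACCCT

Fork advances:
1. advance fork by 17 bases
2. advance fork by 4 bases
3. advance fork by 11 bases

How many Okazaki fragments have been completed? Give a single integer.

Answer: 8

Derivation:
Step 1: advance 17 -> fork_pos = 0 + 17 = 17. Reached multiple(s) of 4: 4, 8, 12, 16 -> fragments 1-4 completed (4 total).
Step 2: advance 4 -> fork_pos = 17 + 4 = 21. Reached multiple(s) of 4: 20 -> fragment 5 completed (5 total).
Step 3: advance 11 -> fork_pos = 21 + 11 = 32. Reached multiple(s) of 4: 24, 28, 32 -> fragments 6-8 completed (8 total).
Check: final fork_pos = 32; the multiples of 4 that are <= 32 are 4..32 -> 32 // 4 = 8 completed fragment(s).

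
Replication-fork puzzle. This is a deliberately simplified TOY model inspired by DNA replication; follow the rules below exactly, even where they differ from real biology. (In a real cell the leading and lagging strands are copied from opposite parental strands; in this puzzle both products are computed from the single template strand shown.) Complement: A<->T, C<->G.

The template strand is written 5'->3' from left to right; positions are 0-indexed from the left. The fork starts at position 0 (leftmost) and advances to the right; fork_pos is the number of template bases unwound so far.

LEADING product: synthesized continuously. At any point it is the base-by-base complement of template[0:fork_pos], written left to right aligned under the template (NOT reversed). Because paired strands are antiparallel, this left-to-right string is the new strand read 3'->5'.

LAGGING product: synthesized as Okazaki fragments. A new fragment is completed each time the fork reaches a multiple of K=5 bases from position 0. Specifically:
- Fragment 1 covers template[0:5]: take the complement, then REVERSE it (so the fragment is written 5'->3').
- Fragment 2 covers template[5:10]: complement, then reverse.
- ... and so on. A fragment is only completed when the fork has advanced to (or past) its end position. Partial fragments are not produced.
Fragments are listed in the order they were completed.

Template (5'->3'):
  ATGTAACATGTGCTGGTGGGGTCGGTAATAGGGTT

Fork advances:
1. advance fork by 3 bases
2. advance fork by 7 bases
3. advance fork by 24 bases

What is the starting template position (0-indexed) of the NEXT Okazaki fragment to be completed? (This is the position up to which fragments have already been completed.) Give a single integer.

Step 1: advance 3 -> fork_pos = 0 + 3 = 3. Next multiple of 5 is 5 (not reached); still 0 fragment(s).
Step 2: advance 7 -> fork_pos = 3 + 7 = 10. Reached multiple(s) of 5: 5, 10 -> fragments 1-2 completed (2 total).
Step 3: advance 24 -> fork_pos = 10 + 24 = 34. Reached multiple(s) of 5: 15, 20, 25, 30 -> fragments 3-6 completed (6 total).
6 fragment(s) completed, covering template[0:30] (6 x 5 = 30). The next fragment, fragment 7, covers template[30:35], so it starts at position 30.

Answer: 30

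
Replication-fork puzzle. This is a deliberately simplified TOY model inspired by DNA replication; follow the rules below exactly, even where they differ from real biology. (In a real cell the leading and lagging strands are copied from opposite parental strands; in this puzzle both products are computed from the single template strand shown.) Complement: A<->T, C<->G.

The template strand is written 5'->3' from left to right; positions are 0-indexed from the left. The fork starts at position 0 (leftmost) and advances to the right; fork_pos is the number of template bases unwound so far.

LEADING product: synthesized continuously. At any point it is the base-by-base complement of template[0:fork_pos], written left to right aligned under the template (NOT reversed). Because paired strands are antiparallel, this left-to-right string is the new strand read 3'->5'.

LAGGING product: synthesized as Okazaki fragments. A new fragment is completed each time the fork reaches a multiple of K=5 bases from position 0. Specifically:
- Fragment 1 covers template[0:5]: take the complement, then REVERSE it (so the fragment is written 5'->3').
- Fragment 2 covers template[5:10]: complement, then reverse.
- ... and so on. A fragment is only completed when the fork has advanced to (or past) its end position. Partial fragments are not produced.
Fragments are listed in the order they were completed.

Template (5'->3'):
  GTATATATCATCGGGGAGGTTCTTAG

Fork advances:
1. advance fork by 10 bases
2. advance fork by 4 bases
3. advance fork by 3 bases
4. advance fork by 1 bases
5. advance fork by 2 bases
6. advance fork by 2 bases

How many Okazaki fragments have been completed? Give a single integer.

Step 1: advance 10 -> fork_pos = 0 + 10 = 10. Reached multiple(s) of 5: 5, 10 -> fragments 1-2 completed (2 total).
Step 2: advance 4 -> fork_pos = 10 + 4 = 14. Next multiple of 5 is 15 (not reached); still 2 fragment(s).
Step 3: advance 3 -> fork_pos = 14 + 3 = 17. Reached multiple(s) of 5: 15 -> fragment 3 completed (3 total).
Step 4: advance 1 -> fork_pos = 17 + 1 = 18. Next multiple of 5 is 20 (not reached); still 3 fragment(s).
Step 5: advance 2 -> fork_pos = 18 + 2 = 20. Reached multiple(s) of 5: 20 -> fragment 4 completed (4 total).
Step 6: advance 2 -> fork_pos = 20 + 2 = 22. Next multiple of 5 is 25 (not reached); still 4 fragment(s).
Check: final fork_pos = 22; the multiples of 5 that are <= 22 are 5..20 -> 22 // 5 = 4 completed fragment(s).

Answer: 4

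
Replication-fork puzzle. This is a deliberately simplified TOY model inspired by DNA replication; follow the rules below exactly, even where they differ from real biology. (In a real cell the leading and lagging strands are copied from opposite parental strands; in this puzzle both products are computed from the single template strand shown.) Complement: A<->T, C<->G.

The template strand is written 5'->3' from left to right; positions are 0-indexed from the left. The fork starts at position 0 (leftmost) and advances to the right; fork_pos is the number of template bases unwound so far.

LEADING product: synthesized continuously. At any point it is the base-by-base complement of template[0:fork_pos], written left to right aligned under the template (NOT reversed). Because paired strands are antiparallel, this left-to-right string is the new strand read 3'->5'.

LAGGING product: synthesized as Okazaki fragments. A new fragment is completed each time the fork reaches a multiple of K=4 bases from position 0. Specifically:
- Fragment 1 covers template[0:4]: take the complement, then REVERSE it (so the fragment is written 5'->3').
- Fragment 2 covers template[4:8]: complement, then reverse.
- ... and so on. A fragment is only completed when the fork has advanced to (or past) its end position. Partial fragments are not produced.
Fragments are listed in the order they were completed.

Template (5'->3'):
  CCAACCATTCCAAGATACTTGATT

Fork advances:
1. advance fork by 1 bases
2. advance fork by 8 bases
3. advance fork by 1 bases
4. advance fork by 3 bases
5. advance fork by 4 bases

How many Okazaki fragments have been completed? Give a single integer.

Answer: 4

Derivation:
Step 1: advance 1 -> fork_pos = 0 + 1 = 1. Next multiple of 4 is 4 (not reached); still 0 fragment(s).
Step 2: advance 8 -> fork_pos = 1 + 8 = 9. Reached multiple(s) of 4: 4, 8 -> fragments 1-2 completed (2 total).
Step 3: advance 1 -> fork_pos = 9 + 1 = 10. Next multiple of 4 is 12 (not reached); still 2 fragment(s).
Step 4: advance 3 -> fork_pos = 10 + 3 = 13. Reached multiple(s) of 4: 12 -> fragment 3 completed (3 total).
Step 5: advance 4 -> fork_pos = 13 + 4 = 17. Reached multiple(s) of 4: 16 -> fragment 4 completed (4 total).
Check: final fork_pos = 17; the multiples of 4 that are <= 17 are 4..16 -> 17 // 4 = 4 completed fragment(s).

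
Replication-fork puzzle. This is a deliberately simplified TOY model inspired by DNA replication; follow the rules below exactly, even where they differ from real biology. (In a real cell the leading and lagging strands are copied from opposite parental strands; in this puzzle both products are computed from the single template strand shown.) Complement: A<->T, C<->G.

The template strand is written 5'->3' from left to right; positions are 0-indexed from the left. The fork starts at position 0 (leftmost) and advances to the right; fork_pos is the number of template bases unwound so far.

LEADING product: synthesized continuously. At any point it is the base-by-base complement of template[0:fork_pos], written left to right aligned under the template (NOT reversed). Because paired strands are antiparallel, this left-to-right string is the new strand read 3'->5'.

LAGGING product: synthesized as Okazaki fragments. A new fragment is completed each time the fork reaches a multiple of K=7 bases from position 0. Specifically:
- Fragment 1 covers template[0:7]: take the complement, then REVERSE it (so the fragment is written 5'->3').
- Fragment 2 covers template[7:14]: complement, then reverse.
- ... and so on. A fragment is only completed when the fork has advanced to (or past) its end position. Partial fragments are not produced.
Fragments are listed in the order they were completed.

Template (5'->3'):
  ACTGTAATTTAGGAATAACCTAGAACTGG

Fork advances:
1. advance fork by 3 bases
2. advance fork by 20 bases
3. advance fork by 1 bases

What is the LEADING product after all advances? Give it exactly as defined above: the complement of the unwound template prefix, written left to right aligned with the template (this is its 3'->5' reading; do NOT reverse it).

Step 1: advance 3 -> fork_pos = 0 + 3 = 3.
Step 2: advance 20 -> fork_pos = 3 + 20 = 23.
Step 3: advance 1 -> fork_pos = 23 + 1 = 24.
Unwound prefix: template[0:24] = ACTGTAATTTAGGAATAACCTAGA
Complement it base by base (A<->T, C<->G), keeping left-to-right order:
  [0:5] ACTGT -> TGACA
  [5:10] AATTT -> TTAAA
  [10:15] AGGAA -> TCCTT
  [15:20] TAACC -> ATTGG
  [20:24] TAGA -> ATCT
Concatenate: TGACATTAAATCCTTATTGGATCT (length 24; written aligned with the template, i.e. 3'->5').

Answer: TGACATTAAATCCTTATTGGATCT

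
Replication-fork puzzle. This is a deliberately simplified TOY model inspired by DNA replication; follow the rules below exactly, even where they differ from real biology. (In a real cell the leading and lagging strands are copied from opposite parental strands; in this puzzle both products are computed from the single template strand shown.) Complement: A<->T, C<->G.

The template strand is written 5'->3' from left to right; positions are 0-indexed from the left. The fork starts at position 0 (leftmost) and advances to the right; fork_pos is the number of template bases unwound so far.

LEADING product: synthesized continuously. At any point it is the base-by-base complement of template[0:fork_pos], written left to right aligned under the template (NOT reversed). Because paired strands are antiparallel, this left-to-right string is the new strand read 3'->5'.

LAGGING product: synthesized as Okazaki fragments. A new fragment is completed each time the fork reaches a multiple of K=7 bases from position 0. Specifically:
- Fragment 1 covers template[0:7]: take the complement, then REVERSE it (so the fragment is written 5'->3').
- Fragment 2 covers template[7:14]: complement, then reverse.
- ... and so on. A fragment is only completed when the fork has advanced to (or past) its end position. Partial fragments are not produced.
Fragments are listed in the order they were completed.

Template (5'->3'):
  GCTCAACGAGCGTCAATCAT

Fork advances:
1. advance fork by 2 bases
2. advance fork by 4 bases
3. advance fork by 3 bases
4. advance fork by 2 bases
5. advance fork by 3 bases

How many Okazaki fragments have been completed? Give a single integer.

Answer: 2

Derivation:
Step 1: advance 2 -> fork_pos = 0 + 2 = 2. Next multiple of 7 is 7 (not reached); still 0 fragment(s).
Step 2: advance 4 -> fork_pos = 2 + 4 = 6. Next multiple of 7 is 7 (not reached); still 0 fragment(s).
Step 3: advance 3 -> fork_pos = 6 + 3 = 9. Reached multiple(s) of 7: 7 -> fragment 1 completed (1 total).
Step 4: advance 2 -> fork_pos = 9 + 2 = 11. Next multiple of 7 is 14 (not reached); still 1 fragment(s).
Step 5: advance 3 -> fork_pos = 11 + 3 = 14. Reached multiple(s) of 7: 14 -> fragment 2 completed (2 total).
Check: final fork_pos = 14; the multiples of 7 that are <= 14 are 7..14 -> 14 // 7 = 2 completed fragment(s).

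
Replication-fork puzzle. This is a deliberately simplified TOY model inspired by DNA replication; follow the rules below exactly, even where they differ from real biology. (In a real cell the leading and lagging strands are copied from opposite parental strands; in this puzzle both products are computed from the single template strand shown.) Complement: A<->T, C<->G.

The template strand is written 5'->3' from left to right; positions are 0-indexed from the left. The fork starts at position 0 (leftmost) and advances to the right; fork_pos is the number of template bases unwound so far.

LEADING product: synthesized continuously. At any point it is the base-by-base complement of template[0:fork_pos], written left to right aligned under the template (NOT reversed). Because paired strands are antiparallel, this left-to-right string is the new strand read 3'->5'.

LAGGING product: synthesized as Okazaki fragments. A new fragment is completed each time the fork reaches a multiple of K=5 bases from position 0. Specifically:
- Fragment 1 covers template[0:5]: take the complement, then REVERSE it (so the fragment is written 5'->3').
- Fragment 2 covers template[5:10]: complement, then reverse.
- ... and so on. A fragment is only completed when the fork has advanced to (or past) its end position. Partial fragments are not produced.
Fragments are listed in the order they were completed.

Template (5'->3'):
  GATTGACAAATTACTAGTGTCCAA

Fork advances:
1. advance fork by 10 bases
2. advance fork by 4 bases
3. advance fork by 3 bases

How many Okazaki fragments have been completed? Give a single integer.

Step 1: advance 10 -> fork_pos = 0 + 10 = 10. Reached multiple(s) of 5: 5, 10 -> fragments 1-2 completed (2 total).
Step 2: advance 4 -> fork_pos = 10 + 4 = 14. Next multiple of 5 is 15 (not reached); still 2 fragment(s).
Step 3: advance 3 -> fork_pos = 14 + 3 = 17. Reached multiple(s) of 5: 15 -> fragment 3 completed (3 total).
Check: final fork_pos = 17; the multiples of 5 that are <= 17 are 5..15 -> 17 // 5 = 3 completed fragment(s).

Answer: 3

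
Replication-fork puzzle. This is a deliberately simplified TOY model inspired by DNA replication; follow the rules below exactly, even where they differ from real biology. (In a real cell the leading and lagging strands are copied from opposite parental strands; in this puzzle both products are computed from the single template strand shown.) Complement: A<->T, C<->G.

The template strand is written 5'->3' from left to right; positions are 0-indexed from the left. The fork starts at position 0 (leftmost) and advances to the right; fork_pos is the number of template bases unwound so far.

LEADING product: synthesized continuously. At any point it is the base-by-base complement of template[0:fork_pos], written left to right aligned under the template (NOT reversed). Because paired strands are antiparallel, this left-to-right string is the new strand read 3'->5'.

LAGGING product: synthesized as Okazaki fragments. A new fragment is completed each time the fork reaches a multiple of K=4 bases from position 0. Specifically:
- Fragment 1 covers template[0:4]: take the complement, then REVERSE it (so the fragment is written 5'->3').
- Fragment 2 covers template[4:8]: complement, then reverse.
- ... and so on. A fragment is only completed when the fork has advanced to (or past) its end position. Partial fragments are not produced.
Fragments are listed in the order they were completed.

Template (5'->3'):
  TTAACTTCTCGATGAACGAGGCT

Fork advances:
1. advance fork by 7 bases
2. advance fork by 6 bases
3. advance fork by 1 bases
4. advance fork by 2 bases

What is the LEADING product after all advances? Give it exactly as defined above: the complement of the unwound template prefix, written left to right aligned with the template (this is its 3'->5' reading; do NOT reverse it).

Answer: AATTGAAGAGCTACTT

Derivation:
Step 1: advance 7 -> fork_pos = 0 + 7 = 7.
Step 2: advance 6 -> fork_pos = 7 + 6 = 13.
Step 3: advance 1 -> fork_pos = 13 + 1 = 14.
Step 4: advance 2 -> fork_pos = 14 + 2 = 16.
Unwound prefix: template[0:16] = TTAACTTCTCGATGAA
Complement it base by base (A<->T, C<->G), keeping left-to-right order:
  [0:5] TTAAC -> AATTG
  [5:10] TTCTC -> AAGAG
  [10:15] GATGA -> CTACT
  [15:16] A -> T
Concatenate: AATTGAAGAGCTACTT (length 16; written aligned with the template, i.e. 3'->5').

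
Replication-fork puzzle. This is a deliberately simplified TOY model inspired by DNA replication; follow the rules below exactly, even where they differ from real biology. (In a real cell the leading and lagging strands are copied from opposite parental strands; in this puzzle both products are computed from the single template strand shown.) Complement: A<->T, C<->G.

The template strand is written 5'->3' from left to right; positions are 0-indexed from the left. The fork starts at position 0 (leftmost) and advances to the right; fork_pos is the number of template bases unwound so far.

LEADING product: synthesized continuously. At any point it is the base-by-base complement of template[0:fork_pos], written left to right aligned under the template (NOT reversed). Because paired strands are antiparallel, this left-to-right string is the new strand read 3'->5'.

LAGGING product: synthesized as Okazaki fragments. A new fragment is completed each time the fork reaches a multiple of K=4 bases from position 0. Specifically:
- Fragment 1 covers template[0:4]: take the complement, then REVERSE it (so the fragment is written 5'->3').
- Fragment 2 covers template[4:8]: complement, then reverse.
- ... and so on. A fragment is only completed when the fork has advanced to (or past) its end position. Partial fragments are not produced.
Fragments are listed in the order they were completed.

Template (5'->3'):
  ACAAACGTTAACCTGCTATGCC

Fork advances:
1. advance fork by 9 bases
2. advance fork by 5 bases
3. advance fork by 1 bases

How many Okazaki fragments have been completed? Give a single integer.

Step 1: advance 9 -> fork_pos = 0 + 9 = 9. Reached multiple(s) of 4: 4, 8 -> fragments 1-2 completed (2 total).
Step 2: advance 5 -> fork_pos = 9 + 5 = 14. Reached multiple(s) of 4: 12 -> fragment 3 completed (3 total).
Step 3: advance 1 -> fork_pos = 14 + 1 = 15. Next multiple of 4 is 16 (not reached); still 3 fragment(s).
Check: final fork_pos = 15; the multiples of 4 that are <= 15 are 4..12 -> 15 // 4 = 3 completed fragment(s).

Answer: 3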